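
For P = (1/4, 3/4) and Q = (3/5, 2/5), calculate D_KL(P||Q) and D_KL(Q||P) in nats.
D_KL(P||Q) = 0.2526, D_KL(Q||P) = 0.2738

KL divergence is not symmetric: D_KL(P||Q) ≠ D_KL(Q||P) in general.

D_KL(P||Q) = 0.2526 nats
D_KL(Q||P) = 0.2738 nats

No, they are not equal!

This asymmetry is why KL divergence is not a true distance metric.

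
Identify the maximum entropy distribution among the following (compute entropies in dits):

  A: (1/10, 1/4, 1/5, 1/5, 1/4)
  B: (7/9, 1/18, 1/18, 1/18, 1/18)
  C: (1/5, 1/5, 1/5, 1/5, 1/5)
C

For a discrete distribution over n outcomes, entropy is maximized by the uniform distribution.

Computing entropies:
H(A) = 0.6806 dits
H(B) = 0.3638 dits
H(C) = 0.6990 dits

The uniform distribution (where all probabilities equal 1/5) achieves the maximum entropy of log_10(5) = 0.6990 dits.

Distribution C has the highest entropy.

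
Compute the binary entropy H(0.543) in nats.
0.6894 nats

The binary entropy function is:
H(p) = -p log(p) - (1-p) log(1-p)

H(0.543) = -0.543 × log_e(0.543) - 0.457 × log_e(0.457)
H(0.543) = 0.6894 nats

Note: Binary entropy is maximized at p=0.5 (H=1 bit) and minimized at p=0 or p=1 (H=0).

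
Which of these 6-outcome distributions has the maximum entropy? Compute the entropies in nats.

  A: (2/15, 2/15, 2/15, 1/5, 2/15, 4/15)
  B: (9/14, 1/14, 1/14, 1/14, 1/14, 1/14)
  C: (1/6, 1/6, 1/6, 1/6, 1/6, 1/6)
C

For a discrete distribution over n outcomes, entropy is maximized by the uniform distribution.

Computing entropies:
H(A) = 1.7490 nats
H(B) = 1.2266 nats
H(C) = 1.7918 nats

The uniform distribution (where all probabilities equal 1/6) achieves the maximum entropy of log_e(6) = 1.7918 nats.

Distribution C has the highest entropy.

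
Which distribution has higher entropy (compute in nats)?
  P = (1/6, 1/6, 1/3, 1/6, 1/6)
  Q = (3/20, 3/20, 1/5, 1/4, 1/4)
Q

Computing entropies in nats:
H(P) = 1.5607
H(Q) = 1.5842

Distribution Q has higher entropy.

Intuition: The distribution closer to uniform (more spread out) has higher entropy.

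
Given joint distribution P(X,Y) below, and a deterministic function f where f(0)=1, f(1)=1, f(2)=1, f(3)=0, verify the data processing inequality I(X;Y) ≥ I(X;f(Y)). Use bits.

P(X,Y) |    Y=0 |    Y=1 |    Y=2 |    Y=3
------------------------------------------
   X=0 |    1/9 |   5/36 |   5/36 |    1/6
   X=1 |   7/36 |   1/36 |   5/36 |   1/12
I(X;Y) = 0.0864, I(X;f(Y)) = 0.0122, inequality holds: 0.0864 ≥ 0.0122

Data Processing Inequality: For any Markov chain X → Y → Z, we have I(X;Y) ≥ I(X;Z).

Here Z = f(Y) is a deterministic function of Y, forming X → Y → Z.

Original I(X;Y) = 0.0864 bits

After applying f:
P(X,Z) where Z=f(Y):
- P(X,Z=0) = P(X,Y=3)
- P(X,Z=1) = P(X,Y=0) + P(X,Y=1) + P(X,Y=2)

I(X;Z) = I(X;f(Y)) = 0.0122 bits

Verification: 0.0864 ≥ 0.0122 ✓

Information cannot be created by processing; the function f can only lose information about X.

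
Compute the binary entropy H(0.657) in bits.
0.9277 bits

The binary entropy function is:
H(p) = -p log(p) - (1-p) log(1-p)

H(0.657) = -0.657 × log_2(0.657) - 0.343 × log_2(0.343)
H(0.657) = 0.9277 bits

Note: Binary entropy is maximized at p=0.5 (H=1 bit) and minimized at p=0 or p=1 (H=0).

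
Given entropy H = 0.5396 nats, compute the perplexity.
1.7153

Perplexity is e^H (or exp(H) for natural log).

H = 0.5396 nats
Perplexity = e^0.5396 = 1.7153

Interpretation: The model's uncertainty is equivalent to choosing uniformly among 1.7 options.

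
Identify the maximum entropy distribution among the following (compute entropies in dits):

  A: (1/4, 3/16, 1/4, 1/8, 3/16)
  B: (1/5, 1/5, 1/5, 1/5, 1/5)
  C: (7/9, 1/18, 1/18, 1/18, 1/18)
B

For a discrete distribution over n outcomes, entropy is maximized by the uniform distribution.

Computing entropies:
H(A) = 0.6865 dits
H(B) = 0.6990 dits
H(C) = 0.3638 dits

The uniform distribution (where all probabilities equal 1/5) achieves the maximum entropy of log_10(5) = 0.6990 dits.

Distribution B has the highest entropy.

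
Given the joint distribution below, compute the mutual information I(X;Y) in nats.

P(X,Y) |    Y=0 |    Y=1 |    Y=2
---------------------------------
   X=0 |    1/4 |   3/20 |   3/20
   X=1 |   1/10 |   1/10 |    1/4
0.0459 nats

Mutual information: I(X;Y) = H(X) + H(Y) - H(X,Y)

Marginals:
P(X) = (11/20, 9/20), H(X) = 0.6881 nats
P(Y) = (7/20, 1/4, 2/5), H(Y) = 1.0805 nats

Joint entropy: H(X,Y) = 1.7228 nats

I(X;Y) = 0.6881 + 1.0805 - 1.7228 = 0.0459 nats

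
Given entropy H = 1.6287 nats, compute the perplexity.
5.0972

Perplexity is e^H (or exp(H) for natural log).

H = 1.6287 nats
Perplexity = e^1.6287 = 5.0972

Interpretation: The model's uncertainty is equivalent to choosing uniformly among 5.1 options.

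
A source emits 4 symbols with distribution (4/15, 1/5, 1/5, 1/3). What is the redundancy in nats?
0.0238 nats

Redundancy measures how far a source is from maximum entropy:
R = H_max - H(X)

Maximum entropy for 4 symbols: H_max = log_e(4) = 1.3863 nats
Actual entropy: H(X) = 1.3624 nats
Redundancy: R = 1.3863 - 1.3624 = 0.0238 nats

This redundancy represents potential for compression: the source could be compressed by 0.0238 nats per symbol.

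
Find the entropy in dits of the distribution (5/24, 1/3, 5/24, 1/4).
0.5934 dits

Shannon entropy is H(X) = -Σ p(x) log p(x).

For P = (5/24, 1/3, 5/24, 1/4):
H = -5/24 × log_10(5/24) -1/3 × log_10(1/3) -5/24 × log_10(5/24) -1/4 × log_10(1/4)
H = 0.5934 dits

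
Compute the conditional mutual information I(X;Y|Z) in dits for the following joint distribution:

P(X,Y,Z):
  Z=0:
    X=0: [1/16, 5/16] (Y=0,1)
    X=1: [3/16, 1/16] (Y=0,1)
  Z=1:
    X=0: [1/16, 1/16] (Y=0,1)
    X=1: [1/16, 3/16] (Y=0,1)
0.0532 dits

Conditional mutual information: I(X;Y|Z) = H(X|Z) + H(Y|Z) - H(X,Y|Z)

H(Z) = 0.2873
H(X,Z) = 0.5737 → H(X|Z) = 0.2863
H(Y,Z) = 0.5737 → H(Y|Z) = 0.2863
H(X,Y,Z) = 0.8068 → H(X,Y|Z) = 0.5195

I(X;Y|Z) = 0.2863 + 0.2863 - 0.5195 = 0.0532 dits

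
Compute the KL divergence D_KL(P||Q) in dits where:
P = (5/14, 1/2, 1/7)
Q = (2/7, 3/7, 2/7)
0.0251 dits

KL divergence: D_KL(P||Q) = Σ p(x) log(p(x)/q(x))

Computing term by term:
  x=0: 5/14 × log_10[(5/14)/(2/7)] = 5/14 × 0.0969 = 0.0346
  x=1: 1/2 × log_10[(1/2)/(3/7)] = 1/2 × 0.0669 = 0.0335
  x=2: 1/7 × log_10[(1/7)/(2/7)] = 1/7 × -0.3010 = -0.0430

D_KL(P||Q) = 0.0251 dits

Note: KL divergence is always non-negative and equals 0 iff P = Q.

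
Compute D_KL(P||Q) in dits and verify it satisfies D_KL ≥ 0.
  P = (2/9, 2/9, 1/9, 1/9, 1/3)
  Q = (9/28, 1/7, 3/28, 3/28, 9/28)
0.0158 dits

KL divergence satisfies the Gibbs inequality: D_KL(P||Q) ≥ 0 for all distributions P, Q.

D_KL(P||Q) = Σ p(x) log(p(x)/q(x))
Term by term:
  x=0: 2/9 × log_10[(2/9)/(9/28)] = -0.0356
  x=1: 2/9 × log_10[(2/9)/(1/7)] = 0.0426
  x=2: 1/9 × log_10[(1/9)/(3/28)] = 0.0018
  x=3: 1/9 × log_10[(1/9)/(3/28)] = 0.0018
  x=4: 1/3 × log_10[(1/3)/(9/28)] = 0.0053
D_KL(P||Q) = 0.0158 dits

D_KL(P||Q) = 0.0158 ≥ 0 ✓

This non-negativity is a fundamental property: relative entropy cannot be negative because it measures how different Q is from P.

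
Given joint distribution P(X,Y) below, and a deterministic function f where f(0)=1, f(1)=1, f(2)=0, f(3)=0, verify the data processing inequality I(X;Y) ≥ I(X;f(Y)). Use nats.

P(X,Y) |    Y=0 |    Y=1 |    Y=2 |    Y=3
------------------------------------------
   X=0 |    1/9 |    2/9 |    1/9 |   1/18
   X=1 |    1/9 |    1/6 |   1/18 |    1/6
I(X;Y) = 0.0425, I(X;f(Y)) = 0.0065, inequality holds: 0.0425 ≥ 0.0065

Data Processing Inequality: For any Markov chain X → Y → Z, we have I(X;Y) ≥ I(X;Z).

Here Z = f(Y) is a deterministic function of Y, forming X → Y → Z.

Original I(X;Y) = 0.0425 nats

After applying f:
P(X,Z) where Z=f(Y):
- P(X,Z=0) = P(X,Y=2) + P(X,Y=3)
- P(X,Z=1) = P(X,Y=0) + P(X,Y=1)

I(X;Z) = I(X;f(Y)) = 0.0065 nats

Verification: 0.0425 ≥ 0.0065 ✓

Information cannot be created by processing; the function f can only lose information about X.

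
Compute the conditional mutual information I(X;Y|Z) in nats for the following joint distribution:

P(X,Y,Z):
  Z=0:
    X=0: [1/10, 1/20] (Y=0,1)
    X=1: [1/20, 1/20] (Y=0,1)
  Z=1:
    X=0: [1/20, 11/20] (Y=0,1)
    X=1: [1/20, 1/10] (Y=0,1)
0.0304 nats

Conditional mutual information: I(X;Y|Z) = H(X|Z) + H(Y|Z) - H(X,Y|Z)

H(Z) = 0.5623
H(X,Z) = 1.1059 → H(X|Z) = 0.5436
H(Y,Z) = 1.0251 → H(Y|Z) = 0.4628
H(X,Y,Z) = 1.5383 → H(X,Y|Z) = 0.9759

I(X;Y|Z) = 0.5436 + 0.4628 - 0.9759 = 0.0304 nats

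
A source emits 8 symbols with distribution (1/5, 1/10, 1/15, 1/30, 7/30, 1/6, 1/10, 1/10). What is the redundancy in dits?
0.0585 dits

Redundancy measures how far a source is from maximum entropy:
R = H_max - H(X)

Maximum entropy for 8 symbols: H_max = log_10(8) = 0.9031 dits
Actual entropy: H(X) = 0.8446 dits
Redundancy: R = 0.9031 - 0.8446 = 0.0585 dits

This redundancy represents potential for compression: the source could be compressed by 0.0585 dits per symbol.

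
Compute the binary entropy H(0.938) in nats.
0.2324 nats

The binary entropy function is:
H(p) = -p log(p) - (1-p) log(1-p)

H(0.938) = -0.938 × log_e(0.938) - 0.062 × log_e(0.062)
H(0.938) = 0.2324 nats

Note: Binary entropy is maximized at p=0.5 (H=1 bit) and minimized at p=0 or p=1 (H=0).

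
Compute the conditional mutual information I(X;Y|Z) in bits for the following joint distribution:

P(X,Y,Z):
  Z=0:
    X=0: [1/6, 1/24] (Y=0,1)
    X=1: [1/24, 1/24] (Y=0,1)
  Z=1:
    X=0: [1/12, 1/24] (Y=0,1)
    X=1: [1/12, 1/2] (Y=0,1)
0.1156 bits

Conditional mutual information: I(X;Y|Z) = H(X|Z) + H(Y|Z) - H(X,Y|Z)

H(Z) = 0.8709
H(X,Z) = 1.5988 → H(X|Z) = 0.7280
H(Y,Z) = 1.6802 → H(Y|Z) = 0.8093
H(X,Y,Z) = 2.2925 → H(X,Y|Z) = 1.4216

I(X;Y|Z) = 0.7280 + 0.8093 - 1.4216 = 0.1156 bits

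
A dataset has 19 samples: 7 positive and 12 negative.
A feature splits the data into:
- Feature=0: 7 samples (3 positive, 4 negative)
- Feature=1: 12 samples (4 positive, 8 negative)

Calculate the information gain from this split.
0.0065 bits

Information Gain = H(Y) - H(Y|Feature)

Before split:
P(positive) = 7/19 = 0.3684
H(Y) = 0.9495 bits

After split:
Feature=0: H = 0.9852 bits (weight = 7/19)
Feature=1: H = 0.9183 bits (weight = 12/19)
H(Y|Feature) = (7/19)×0.9852 + (12/19)×0.9183 = 0.9430 bits

Information Gain = 0.9495 - 0.9430 = 0.0065 bits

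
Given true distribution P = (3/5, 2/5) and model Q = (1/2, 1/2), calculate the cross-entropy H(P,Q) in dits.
0.3010 dits

Cross-entropy: H(P,Q) = -Σ p(x) log q(x)

Alternatively: H(P,Q) = H(P) + D_KL(P||Q)
H(P) = 0.2923 dits
D_KL(P||Q) = 0.0087 dits

H(P,Q) = 0.2923 + 0.0087 = 0.3010 dits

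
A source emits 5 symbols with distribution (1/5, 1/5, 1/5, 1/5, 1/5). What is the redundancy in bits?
0.0000 bits

Redundancy measures how far a source is from maximum entropy:
R = H_max - H(X)

Maximum entropy for 5 symbols: H_max = log_2(5) = 2.3219 bits
Actual entropy: H(X) = 2.3219 bits
Redundancy: R = 2.3219 - 2.3219 = 0.0000 bits

This redundancy represents potential for compression: the source could be compressed by 0.0000 bits per symbol.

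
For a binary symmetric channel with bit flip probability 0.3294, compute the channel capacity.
0.0857 bits

For a binary symmetric channel (BSC) with error probability p:
Capacity C = 1 - H(p) bits per symbol

where H(p) = -p log₂(p) - (1-p) log₂(1-p) is the binary entropy function.

H(0.3294) = 0.9143 bits
C = 1 - 0.9143 = 0.0857 bits per symbol

This means we can reliably transmit up to 0.0857 bits of information per channel use.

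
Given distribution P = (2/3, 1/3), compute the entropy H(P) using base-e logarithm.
0.6365 nats

Shannon entropy is H(X) = -Σ p(x) log p(x).

For P = (2/3, 1/3):
H = -2/3 × log_e(2/3) -1/3 × log_e(1/3)
H = 0.6365 nats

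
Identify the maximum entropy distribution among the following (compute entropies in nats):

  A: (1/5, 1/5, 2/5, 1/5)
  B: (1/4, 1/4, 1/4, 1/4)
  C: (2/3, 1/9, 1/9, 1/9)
B

For a discrete distribution over n outcomes, entropy is maximized by the uniform distribution.

Computing entropies:
H(A) = 1.3322 nats
H(B) = 1.3863 nats
H(C) = 1.0027 nats

The uniform distribution (where all probabilities equal 1/4) achieves the maximum entropy of log_e(4) = 1.3863 nats.

Distribution B has the highest entropy.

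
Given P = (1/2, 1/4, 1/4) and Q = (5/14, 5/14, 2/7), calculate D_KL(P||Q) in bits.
0.0659 bits

KL divergence: D_KL(P||Q) = Σ p(x) log(p(x)/q(x))

Computing term by term:
  x=0: 1/2 × log_2[(1/2)/(5/14)] = 1/2 × 0.4854 = 0.2427
  x=1: 1/4 × log_2[(1/4)/(5/14)] = 1/4 × -0.5146 = -0.1286
  x=2: 1/4 × log_2[(1/4)/(2/7)] = 1/4 × -0.1926 = -0.0482

D_KL(P||Q) = 0.0659 bits

Note: KL divergence is always non-negative and equals 0 iff P = Q.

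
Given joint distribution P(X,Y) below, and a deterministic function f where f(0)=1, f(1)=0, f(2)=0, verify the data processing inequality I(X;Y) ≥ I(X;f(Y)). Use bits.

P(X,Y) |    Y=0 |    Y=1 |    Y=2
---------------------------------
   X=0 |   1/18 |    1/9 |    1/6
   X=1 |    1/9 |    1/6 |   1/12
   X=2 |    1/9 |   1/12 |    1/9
I(X;Y) = 0.0566, I(X;f(Y)) = 0.0252, inequality holds: 0.0566 ≥ 0.0252

Data Processing Inequality: For any Markov chain X → Y → Z, we have I(X;Y) ≥ I(X;Z).

Here Z = f(Y) is a deterministic function of Y, forming X → Y → Z.

Original I(X;Y) = 0.0566 bits

After applying f:
P(X,Z) where Z=f(Y):
- P(X,Z=0) = P(X,Y=1) + P(X,Y=2)
- P(X,Z=1) = P(X,Y=0)

I(X;Z) = I(X;f(Y)) = 0.0252 bits

Verification: 0.0566 ≥ 0.0252 ✓

Information cannot be created by processing; the function f can only lose information about X.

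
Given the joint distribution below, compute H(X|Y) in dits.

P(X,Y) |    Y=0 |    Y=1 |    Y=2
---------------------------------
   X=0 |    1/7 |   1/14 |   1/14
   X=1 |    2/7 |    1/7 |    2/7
0.2553 dits

Using the chain rule: H(X|Y) = H(X,Y) - H(Y)

First, compute H(X,Y) = 0.7161 dits

Marginal P(Y) = (3/7, 3/14, 5/14)
H(Y) = 0.4608 dits

H(X|Y) = H(X,Y) - H(Y) = 0.7161 - 0.4608 = 0.2553 dits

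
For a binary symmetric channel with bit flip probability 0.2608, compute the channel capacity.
0.1720 bits

For a binary symmetric channel (BSC) with error probability p:
Capacity C = 1 - H(p) bits per symbol

where H(p) = -p log₂(p) - (1-p) log₂(1-p) is the binary entropy function.

H(0.2608) = 0.8280 bits
C = 1 - 0.8280 = 0.1720 bits per symbol

This means we can reliably transmit up to 0.1720 bits of information per channel use.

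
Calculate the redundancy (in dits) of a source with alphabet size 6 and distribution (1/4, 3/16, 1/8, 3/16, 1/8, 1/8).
0.0164 dits

Redundancy measures how far a source is from maximum entropy:
R = H_max - H(X)

Maximum entropy for 6 symbols: H_max = log_10(6) = 0.7782 dits
Actual entropy: H(X) = 0.7618 dits
Redundancy: R = 0.7782 - 0.7618 = 0.0164 dits

This redundancy represents potential for compression: the source could be compressed by 0.0164 dits per symbol.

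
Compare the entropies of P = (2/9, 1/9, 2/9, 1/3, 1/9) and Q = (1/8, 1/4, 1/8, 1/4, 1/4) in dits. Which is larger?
Q

Computing entropies in dits:
H(P) = 0.6614
H(Q) = 0.6773

Distribution Q has higher entropy.

Intuition: The distribution closer to uniform (more spread out) has higher entropy.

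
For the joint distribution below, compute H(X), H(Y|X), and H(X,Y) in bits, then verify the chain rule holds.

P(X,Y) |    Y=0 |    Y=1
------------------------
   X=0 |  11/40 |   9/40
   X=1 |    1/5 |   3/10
H(X,Y) = 1.9819, H(X) = 1.0000, H(Y|X) = 0.9819 (all in bits)

Chain rule: H(X,Y) = H(X) + H(Y|X)

Left side — joint entropy directly:
H(X,Y) = -Σ p(x,y) log p(x,y) = 1.9819 bits

Right side — compute H(Y|X) from the conditional distributions:
P(X) = (1/2, 1/2), so H(X) = 1.0000 bits
H(Y|X) = Σ_x P(X=x) · H(Y|X=x):
  P(Y|X=0) = (11/20, 9/20), H(Y|X=0) = 0.9928, weight P(X=0) = 1/2
  P(Y|X=1) = (2/5, 3/5), H(Y|X=1) = 0.9710, weight P(X=1) = 1/2
H(Y|X) = 0.9819 bits

H(X) + H(Y|X) = 1.0000 + 0.9819 = 1.9819 bits

Both sides equal 1.9819 bits. ✓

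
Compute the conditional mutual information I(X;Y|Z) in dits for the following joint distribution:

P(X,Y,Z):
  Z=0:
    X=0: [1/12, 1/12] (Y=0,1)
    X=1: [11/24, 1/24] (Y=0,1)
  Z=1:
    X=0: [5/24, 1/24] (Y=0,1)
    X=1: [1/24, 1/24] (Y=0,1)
0.0347 dits

Conditional mutual information: I(X;Y|Z) = H(X|Z) + H(Y|Z) - H(X,Y|Z)

H(Z) = 0.2764
H(X,Z) = 0.5207 → H(X|Z) = 0.2442
H(Y,Z) = 0.4976 → H(Y|Z) = 0.2211
H(X,Y,Z) = 0.7071 → H(X,Y|Z) = 0.4307

I(X;Y|Z) = 0.2442 + 0.2211 - 0.4307 = 0.0347 dits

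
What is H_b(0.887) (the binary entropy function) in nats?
0.3527 nats

The binary entropy function is:
H(p) = -p log(p) - (1-p) log(1-p)

H(0.887) = -0.887 × log_e(0.887) - 0.113 × log_e(0.113)
H(0.887) = 0.3527 nats

Note: Binary entropy is maximized at p=0.5 (H=1 bit) and minimized at p=0 or p=1 (H=0).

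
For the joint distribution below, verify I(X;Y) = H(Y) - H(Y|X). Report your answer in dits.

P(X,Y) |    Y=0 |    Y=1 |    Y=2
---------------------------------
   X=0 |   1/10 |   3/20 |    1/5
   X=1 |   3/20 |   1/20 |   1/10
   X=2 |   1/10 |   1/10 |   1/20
I(X;Y) = 0.0224 dits

Mutual information has multiple equivalent forms:
- I(X;Y) = H(X) - H(X|Y)
- I(X;Y) = H(Y) - H(Y|X)
- I(X;Y) = H(X) + H(Y) - H(X,Y)

Computing all quantities:
H(X) = 0.4634, H(Y) = 0.4760, H(X,Y) = 0.9171
H(X|Y) = 0.4411, H(Y|X) = 0.4536

Verification:
H(X) - H(X|Y) = 0.4634 - 0.4411 = 0.0224
H(Y) - H(Y|X) = 0.4760 - 0.4536 = 0.0224
H(X) + H(Y) - H(X,Y) = 0.4634 + 0.4760 - 0.9171 = 0.0224

All forms give I(X;Y) = 0.0224 dits. ✓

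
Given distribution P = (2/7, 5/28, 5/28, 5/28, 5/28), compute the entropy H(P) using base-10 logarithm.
0.6899 dits

Shannon entropy is H(X) = -Σ p(x) log p(x).

For P = (2/7, 5/28, 5/28, 5/28, 5/28):
H = -2/7 × log_10(2/7) -5/28 × log_10(5/28) -5/28 × log_10(5/28) -5/28 × log_10(5/28) -5/28 × log_10(5/28)
H = 0.6899 dits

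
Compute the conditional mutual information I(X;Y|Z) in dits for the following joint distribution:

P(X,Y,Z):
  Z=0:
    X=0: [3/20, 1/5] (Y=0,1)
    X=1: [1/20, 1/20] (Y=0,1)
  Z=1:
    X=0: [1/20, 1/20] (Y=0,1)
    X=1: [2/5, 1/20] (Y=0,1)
0.0153 dits

Conditional mutual information: I(X;Y|Z) = H(X|Z) + H(Y|Z) - H(X,Y|Z)

H(Z) = 0.2989
H(X,Z) = 0.5156 → H(X|Z) = 0.2168
H(Y,Z) = 0.5464 → H(Y|Z) = 0.2475
H(X,Y,Z) = 0.7478 → H(X,Y|Z) = 0.4490

I(X;Y|Z) = 0.2168 + 0.2475 - 0.4490 = 0.0153 dits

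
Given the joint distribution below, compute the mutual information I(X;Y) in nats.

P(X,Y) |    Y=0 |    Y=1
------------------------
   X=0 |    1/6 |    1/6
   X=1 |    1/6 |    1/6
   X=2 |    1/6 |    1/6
0.0000 nats

Mutual information: I(X;Y) = H(X) + H(Y) - H(X,Y)

Marginals:
P(X) = (1/3, 1/3, 1/3), H(X) = 1.0986 nats
P(Y) = (1/2, 1/2), H(Y) = 0.6931 nats

Joint entropy: H(X,Y) = 1.7918 nats

I(X;Y) = 1.0986 + 0.6931 - 1.7918 = 0.0000 nats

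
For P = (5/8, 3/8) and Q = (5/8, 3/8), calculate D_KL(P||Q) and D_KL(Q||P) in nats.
D_KL(P||Q) = 0.0000, D_KL(Q||P) = 0.0000

KL divergence is not symmetric: D_KL(P||Q) ≠ D_KL(Q||P) in general.

D_KL(P||Q) = 0.0000 nats
D_KL(Q||P) = 0.0000 nats

In this case they happen to be equal (to 4 decimal places).

This asymmetry is why KL divergence is not a true distance metric.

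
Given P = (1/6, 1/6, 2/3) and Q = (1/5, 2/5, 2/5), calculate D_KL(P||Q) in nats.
0.1643 nats

KL divergence: D_KL(P||Q) = Σ p(x) log(p(x)/q(x))

Computing term by term:
  x=0: 1/6 × log_e[(1/6)/(1/5)] = 1/6 × -0.1823 = -0.0304
  x=1: 1/6 × log_e[(1/6)/(2/5)] = 1/6 × -0.8755 = -0.1459
  x=2: 2/3 × log_e[(2/3)/(2/5)] = 2/3 × 0.5108 = 0.3406

D_KL(P||Q) = 0.1643 nats

Note: KL divergence is always non-negative and equals 0 iff P = Q.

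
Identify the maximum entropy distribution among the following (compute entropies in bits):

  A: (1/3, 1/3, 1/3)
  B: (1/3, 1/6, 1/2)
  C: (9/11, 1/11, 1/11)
A

For a discrete distribution over n outcomes, entropy is maximized by the uniform distribution.

Computing entropies:
H(A) = 1.5850 bits
H(B) = 1.4591 bits
H(C) = 0.8659 bits

The uniform distribution (where all probabilities equal 1/3) achieves the maximum entropy of log_2(3) = 1.5850 bits.

Distribution A has the highest entropy.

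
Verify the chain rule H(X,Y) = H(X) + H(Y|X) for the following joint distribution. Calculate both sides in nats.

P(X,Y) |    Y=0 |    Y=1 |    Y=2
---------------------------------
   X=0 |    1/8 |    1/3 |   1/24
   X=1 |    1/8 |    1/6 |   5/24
H(X,Y) = 1.6439, H(X) = 0.6931, H(Y|X) = 0.9508 (all in nats)

Chain rule: H(X,Y) = H(X) + H(Y|X)

Left side — joint entropy directly:
H(X,Y) = -Σ p(x,y) log p(x,y) = 1.6439 nats

Right side — compute H(Y|X) from the conditional distributions:
P(X) = (1/2, 1/2), so H(X) = 0.6931 nats
H(Y|X) = Σ_x P(X=x) · H(Y|X=x):
  P(Y|X=0) = (1/4, 2/3, 1/12), H(Y|X=0) = 0.8240, weight P(X=0) = 1/2
  P(Y|X=1) = (1/4, 1/3, 5/12), H(Y|X=1) = 1.0776, weight P(X=1) = 1/2
H(Y|X) = 0.9508 nats

H(X) + H(Y|X) = 0.6931 + 0.9508 = 1.6439 nats

Both sides equal 1.6439 nats. ✓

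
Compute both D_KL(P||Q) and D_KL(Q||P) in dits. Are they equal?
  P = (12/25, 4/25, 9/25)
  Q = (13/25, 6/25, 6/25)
D_KL(P||Q) = 0.0185, D_KL(Q||P) = 0.0181

KL divergence is not symmetric: D_KL(P||Q) ≠ D_KL(Q||P) in general.

D_KL(P||Q) = 0.0185 dits
D_KL(Q||P) = 0.0181 dits

No, they are not equal!

This asymmetry is why KL divergence is not a true distance metric.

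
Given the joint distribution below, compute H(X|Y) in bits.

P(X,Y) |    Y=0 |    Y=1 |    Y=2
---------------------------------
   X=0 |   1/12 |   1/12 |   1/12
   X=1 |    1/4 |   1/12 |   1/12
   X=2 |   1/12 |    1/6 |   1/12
1.4675 bits

Using the chain rule: H(X|Y) = H(X,Y) - H(Y)

First, compute H(X,Y) = 3.0221 bits

Marginal P(Y) = (5/12, 1/3, 1/4)
H(Y) = 1.5546 bits

H(X|Y) = H(X,Y) - H(Y) = 3.0221 - 1.5546 = 1.4675 bits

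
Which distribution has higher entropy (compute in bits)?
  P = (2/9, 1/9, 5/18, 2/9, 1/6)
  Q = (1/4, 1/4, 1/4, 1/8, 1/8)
P

Computing entropies in bits:
H(P) = 2.2608
H(Q) = 2.2500

Distribution P has higher entropy.

Intuition: The distribution closer to uniform (more spread out) has higher entropy.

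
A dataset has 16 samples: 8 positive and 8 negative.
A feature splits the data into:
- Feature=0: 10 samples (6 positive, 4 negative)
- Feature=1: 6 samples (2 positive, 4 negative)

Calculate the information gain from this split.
0.0488 bits

Information Gain = H(Y) - H(Y|Feature)

Before split:
P(positive) = 8/16 = 0.5000
H(Y) = 1.0000 bits

After split:
Feature=0: H = 0.9710 bits (weight = 10/16)
Feature=1: H = 0.9183 bits (weight = 6/16)
H(Y|Feature) = (10/16)×0.9710 + (6/16)×0.9183 = 0.9512 bits

Information Gain = 1.0000 - 0.9512 = 0.0488 bits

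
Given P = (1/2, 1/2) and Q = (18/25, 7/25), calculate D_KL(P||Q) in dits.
0.0467 dits

KL divergence: D_KL(P||Q) = Σ p(x) log(p(x)/q(x))

Computing term by term:
  x=0: 1/2 × log_10[(1/2)/(18/25)] = 1/2 × -0.1584 = -0.0792
  x=1: 1/2 × log_10[(1/2)/(7/25)] = 1/2 × 0.2518 = 0.1259

D_KL(P||Q) = 0.0467 dits

Note: KL divergence is always non-negative and equals 0 iff P = Q.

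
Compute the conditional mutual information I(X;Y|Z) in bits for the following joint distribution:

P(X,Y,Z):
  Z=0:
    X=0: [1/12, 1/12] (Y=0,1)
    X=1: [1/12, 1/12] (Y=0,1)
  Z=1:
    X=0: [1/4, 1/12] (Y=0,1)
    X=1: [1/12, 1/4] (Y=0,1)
0.1258 bits

Conditional mutual information: I(X;Y|Z) = H(X|Z) + H(Y|Z) - H(X,Y|Z)

H(Z) = 0.9183
H(X,Z) = 1.9183 → H(X|Z) = 1.0000
H(Y,Z) = 1.9183 → H(Y|Z) = 1.0000
H(X,Y,Z) = 2.7925 → H(X,Y|Z) = 1.8742

I(X;Y|Z) = 1.0000 + 1.0000 - 1.8742 = 0.1258 bits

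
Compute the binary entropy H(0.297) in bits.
0.8776 bits

The binary entropy function is:
H(p) = -p log(p) - (1-p) log(1-p)

H(0.297) = -0.297 × log_2(0.297) - 0.703 × log_2(0.703)
H(0.297) = 0.8776 bits

Note: Binary entropy is maximized at p=0.5 (H=1 bit) and minimized at p=0 or p=1 (H=0).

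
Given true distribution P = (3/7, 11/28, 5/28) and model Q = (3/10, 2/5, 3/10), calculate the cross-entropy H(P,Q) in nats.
1.0910 nats

Cross-entropy: H(P,Q) = -Σ p(x) log q(x)

Alternatively: H(P,Q) = H(P) + D_KL(P||Q)
H(P) = 1.0378 nats
D_KL(P||Q) = 0.0531 nats

H(P,Q) = 1.0378 + 0.0531 = 1.0910 nats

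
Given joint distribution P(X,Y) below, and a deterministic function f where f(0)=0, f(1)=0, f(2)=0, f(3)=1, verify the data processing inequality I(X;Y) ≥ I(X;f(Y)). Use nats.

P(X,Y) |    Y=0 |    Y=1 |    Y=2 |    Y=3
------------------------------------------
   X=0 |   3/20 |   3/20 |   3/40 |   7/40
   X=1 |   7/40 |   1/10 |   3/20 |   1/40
I(X;Y) = 0.0770, I(X;f(Y)) = 0.0598, inequality holds: 0.0770 ≥ 0.0598

Data Processing Inequality: For any Markov chain X → Y → Z, we have I(X;Y) ≥ I(X;Z).

Here Z = f(Y) is a deterministic function of Y, forming X → Y → Z.

Original I(X;Y) = 0.0770 nats

After applying f:
P(X,Z) where Z=f(Y):
- P(X,Z=0) = P(X,Y=0) + P(X,Y=1) + P(X,Y=2)
- P(X,Z=1) = P(X,Y=3)

I(X;Z) = I(X;f(Y)) = 0.0598 nats

Verification: 0.0770 ≥ 0.0598 ✓

Information cannot be created by processing; the function f can only lose information about X.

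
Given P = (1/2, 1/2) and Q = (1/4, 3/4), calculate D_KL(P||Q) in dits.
0.0625 dits

KL divergence: D_KL(P||Q) = Σ p(x) log(p(x)/q(x))

Computing term by term:
  x=0: 1/2 × log_10[(1/2)/(1/4)] = 1/2 × 0.3010 = 0.1505
  x=1: 1/2 × log_10[(1/2)/(3/4)] = 1/2 × -0.1761 = -0.0880

D_KL(P||Q) = 0.0625 dits

Note: KL divergence is always non-negative and equals 0 iff P = Q.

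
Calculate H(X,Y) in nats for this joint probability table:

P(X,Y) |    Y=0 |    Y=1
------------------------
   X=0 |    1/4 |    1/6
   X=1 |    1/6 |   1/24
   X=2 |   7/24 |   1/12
1.6427 nats

Joint entropy is H(X,Y) = -Σ_{x,y} p(x,y) log p(x,y).

Summing over all non-zero entries:
H(X,Y) = -[1/4·log_e(1/4) + 1/6·log_e(1/6) + 1/6·log_e(1/6) + 1/24·log_e(1/24) + 7/24·log_e(7/24) + 1/12·log_e(1/12)]
H(X,Y) = 1.6427 nats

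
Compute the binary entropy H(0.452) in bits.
0.9933 bits

The binary entropy function is:
H(p) = -p log(p) - (1-p) log(1-p)

H(0.452) = -0.452 × log_2(0.452) - 0.548 × log_2(0.548)
H(0.452) = 0.9933 bits

Note: Binary entropy is maximized at p=0.5 (H=1 bit) and minimized at p=0 or p=1 (H=0).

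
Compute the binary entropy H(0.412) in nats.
0.6776 nats

The binary entropy function is:
H(p) = -p log(p) - (1-p) log(1-p)

H(0.412) = -0.412 × log_e(0.412) - 0.588 × log_e(0.588)
H(0.412) = 0.6776 nats

Note: Binary entropy is maximized at p=0.5 (H=1 bit) and minimized at p=0 or p=1 (H=0).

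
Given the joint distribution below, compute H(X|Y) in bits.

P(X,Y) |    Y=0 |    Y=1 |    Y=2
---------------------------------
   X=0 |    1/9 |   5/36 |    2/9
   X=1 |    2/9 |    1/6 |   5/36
0.9569 bits

Using the chain rule: H(X|Y) = H(X,Y) - H(Y)

First, compute H(X,Y) = 2.5386 bits

Marginal P(Y) = (1/3, 11/36, 13/36)
H(Y) = 1.5816 bits

H(X|Y) = H(X,Y) - H(Y) = 2.5386 - 1.5816 = 0.9569 bits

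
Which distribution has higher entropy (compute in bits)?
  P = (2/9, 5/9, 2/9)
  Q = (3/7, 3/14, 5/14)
Q

Computing entropies in bits:
H(P) = 1.4355
H(Q) = 1.5306

Distribution Q has higher entropy.

Intuition: The distribution closer to uniform (more spread out) has higher entropy.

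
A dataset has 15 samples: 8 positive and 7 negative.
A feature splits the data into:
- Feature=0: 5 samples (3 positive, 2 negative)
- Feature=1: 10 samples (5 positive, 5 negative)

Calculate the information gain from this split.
0.0065 bits

Information Gain = H(Y) - H(Y|Feature)

Before split:
P(positive) = 8/15 = 0.5333
H(Y) = 0.9968 bits

After split:
Feature=0: H = 0.9710 bits (weight = 5/15)
Feature=1: H = 1.0000 bits (weight = 10/15)
H(Y|Feature) = (5/15)×0.9710 + (10/15)×1.0000 = 0.9903 bits

Information Gain = 0.9968 - 0.9903 = 0.0065 bits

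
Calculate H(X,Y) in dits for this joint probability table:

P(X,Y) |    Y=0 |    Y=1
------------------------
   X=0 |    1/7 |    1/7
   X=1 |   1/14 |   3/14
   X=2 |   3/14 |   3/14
0.7534 dits

Joint entropy is H(X,Y) = -Σ_{x,y} p(x,y) log p(x,y).

Summing over all non-zero entries:
H(X,Y) = -[1/7·log_10(1/7) + 1/7·log_10(1/7) + 1/14·log_10(1/14) + 3/14·log_10(3/14) + 3/14·log_10(3/14) + 3/14·log_10(3/14)]
H(X,Y) = 0.7534 dits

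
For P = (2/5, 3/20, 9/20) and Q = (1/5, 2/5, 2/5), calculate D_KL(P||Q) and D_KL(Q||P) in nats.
D_KL(P||Q) = 0.1831, D_KL(Q||P) = 0.2066

KL divergence is not symmetric: D_KL(P||Q) ≠ D_KL(Q||P) in general.

D_KL(P||Q) = 0.1831 nats
D_KL(Q||P) = 0.2066 nats

No, they are not equal!

This asymmetry is why KL divergence is not a true distance metric.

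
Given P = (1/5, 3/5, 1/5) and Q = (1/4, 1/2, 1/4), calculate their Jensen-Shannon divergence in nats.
0.0051 nats

Jensen-Shannon divergence is:
JSD(P||Q) = 0.5 × D_KL(P||M) + 0.5 × D_KL(Q||M)
where M = 0.5 × (P + Q) is the mixture distribution.

M = 0.5 × (1/5, 3/5, 1/5) + 0.5 × (1/4, 1/2, 1/4) = (9/40, 11/20, 9/40)

D_KL(P||M) = 0.0051 nats
D_KL(Q||M) = 0.0050 nats

JSD(P||Q) = 0.5 × 0.0051 + 0.5 × 0.0050 = 0.0051 nats

Unlike KL divergence, JSD is symmetric and bounded: 0 ≤ JSD ≤ log(2).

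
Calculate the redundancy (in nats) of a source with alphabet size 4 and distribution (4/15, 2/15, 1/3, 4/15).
0.0465 nats

Redundancy measures how far a source is from maximum entropy:
R = H_max - H(X)

Maximum entropy for 4 symbols: H_max = log_e(4) = 1.3863 nats
Actual entropy: H(X) = 1.3398 nats
Redundancy: R = 1.3863 - 1.3398 = 0.0465 nats

This redundancy represents potential for compression: the source could be compressed by 0.0465 nats per symbol.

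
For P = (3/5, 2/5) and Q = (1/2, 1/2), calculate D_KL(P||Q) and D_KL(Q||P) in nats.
D_KL(P||Q) = 0.0201, D_KL(Q||P) = 0.0204

KL divergence is not symmetric: D_KL(P||Q) ≠ D_KL(Q||P) in general.

D_KL(P||Q) = 0.0201 nats
D_KL(Q||P) = 0.0204 nats

No, they are not equal!

This asymmetry is why KL divergence is not a true distance metric.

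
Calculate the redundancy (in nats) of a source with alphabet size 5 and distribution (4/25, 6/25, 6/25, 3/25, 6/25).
0.0343 nats

Redundancy measures how far a source is from maximum entropy:
R = H_max - H(X)

Maximum entropy for 5 symbols: H_max = log_e(5) = 1.6094 nats
Actual entropy: H(X) = 1.5752 nats
Redundancy: R = 1.6094 - 1.5752 = 0.0343 nats

This redundancy represents potential for compression: the source could be compressed by 0.0343 nats per symbol.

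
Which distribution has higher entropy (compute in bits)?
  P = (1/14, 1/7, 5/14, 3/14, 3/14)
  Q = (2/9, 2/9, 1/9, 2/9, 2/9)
Q

Computing entropies in bits:
H(P) = 2.1560
H(Q) = 2.2810

Distribution Q has higher entropy.

Intuition: The distribution closer to uniform (more spread out) has higher entropy.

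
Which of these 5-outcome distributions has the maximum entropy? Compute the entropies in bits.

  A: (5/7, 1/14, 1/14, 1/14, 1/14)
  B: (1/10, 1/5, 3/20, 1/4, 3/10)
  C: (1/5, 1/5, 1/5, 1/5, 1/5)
C

For a discrete distribution over n outcomes, entropy is maximized by the uniform distribution.

Computing entropies:
H(A) = 1.4345 bits
H(B) = 2.2282 bits
H(C) = 2.3219 bits

The uniform distribution (where all probabilities equal 1/5) achieves the maximum entropy of log_2(5) = 2.3219 bits.

Distribution C has the highest entropy.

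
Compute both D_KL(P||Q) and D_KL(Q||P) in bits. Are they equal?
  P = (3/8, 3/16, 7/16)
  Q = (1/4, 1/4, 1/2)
D_KL(P||Q) = 0.0573, D_KL(Q||P) = 0.0538

KL divergence is not symmetric: D_KL(P||Q) ≠ D_KL(Q||P) in general.

D_KL(P||Q) = 0.0573 bits
D_KL(Q||P) = 0.0538 bits

No, they are not equal!

This asymmetry is why KL divergence is not a true distance metric.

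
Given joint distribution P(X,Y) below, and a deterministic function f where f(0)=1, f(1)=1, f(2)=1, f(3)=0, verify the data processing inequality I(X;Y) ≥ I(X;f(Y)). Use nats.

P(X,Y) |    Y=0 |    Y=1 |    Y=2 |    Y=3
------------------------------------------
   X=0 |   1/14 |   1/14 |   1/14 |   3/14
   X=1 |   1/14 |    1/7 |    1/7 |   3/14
I(X;Y) = 0.0140, I(X;f(Y)) = 0.0078, inequality holds: 0.0140 ≥ 0.0078

Data Processing Inequality: For any Markov chain X → Y → Z, we have I(X;Y) ≥ I(X;Z).

Here Z = f(Y) is a deterministic function of Y, forming X → Y → Z.

Original I(X;Y) = 0.0140 nats

After applying f:
P(X,Z) where Z=f(Y):
- P(X,Z=0) = P(X,Y=3)
- P(X,Z=1) = P(X,Y=0) + P(X,Y=1) + P(X,Y=2)

I(X;Z) = I(X;f(Y)) = 0.0078 nats

Verification: 0.0140 ≥ 0.0078 ✓

Information cannot be created by processing; the function f can only lose information about X.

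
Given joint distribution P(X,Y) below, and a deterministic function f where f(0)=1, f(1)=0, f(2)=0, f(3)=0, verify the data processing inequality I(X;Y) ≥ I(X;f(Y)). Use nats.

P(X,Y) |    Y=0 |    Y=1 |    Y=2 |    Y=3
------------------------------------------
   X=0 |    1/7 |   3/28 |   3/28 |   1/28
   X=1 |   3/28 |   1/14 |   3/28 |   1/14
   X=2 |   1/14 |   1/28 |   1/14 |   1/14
I(X;Y) = 0.0260, I(X;f(Y)) = 0.0027, inequality holds: 0.0260 ≥ 0.0027

Data Processing Inequality: For any Markov chain X → Y → Z, we have I(X;Y) ≥ I(X;Z).

Here Z = f(Y) is a deterministic function of Y, forming X → Y → Z.

Original I(X;Y) = 0.0260 nats

After applying f:
P(X,Z) where Z=f(Y):
- P(X,Z=0) = P(X,Y=1) + P(X,Y=2) + P(X,Y=3)
- P(X,Z=1) = P(X,Y=0)

I(X;Z) = I(X;f(Y)) = 0.0027 nats

Verification: 0.0260 ≥ 0.0027 ✓

Information cannot be created by processing; the function f can only lose information about X.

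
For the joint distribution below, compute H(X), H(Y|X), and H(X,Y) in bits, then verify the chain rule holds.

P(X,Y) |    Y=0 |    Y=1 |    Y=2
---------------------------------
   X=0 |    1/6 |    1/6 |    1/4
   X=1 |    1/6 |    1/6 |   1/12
H(X,Y) = 2.5221, H(X) = 0.9799, H(Y|X) = 1.5422 (all in bits)

Chain rule: H(X,Y) = H(X) + H(Y|X)

Left side — joint entropy directly:
H(X,Y) = -Σ p(x,y) log p(x,y) = 2.5221 bits

Right side — compute H(Y|X) from the conditional distributions:
P(X) = (7/12, 5/12), so H(X) = 0.9799 bits
H(Y|X) = Σ_x P(X=x) · H(Y|X=x):
  P(Y|X=0) = (2/7, 2/7, 3/7), H(Y|X=0) = 1.5567, weight P(X=0) = 7/12
  P(Y|X=1) = (2/5, 2/5, 1/5), H(Y|X=1) = 1.5219, weight P(X=1) = 5/12
H(Y|X) = 1.5422 bits

H(X) + H(Y|X) = 0.9799 + 1.5422 = 2.5221 bits

Both sides equal 2.5221 bits. ✓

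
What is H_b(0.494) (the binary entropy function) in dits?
0.3010 dits

The binary entropy function is:
H(p) = -p log(p) - (1-p) log(1-p)

H(0.494) = -0.494 × log_10(0.494) - 0.506 × log_10(0.506)
H(0.494) = 0.3010 dits

Note: Binary entropy is maximized at p=0.5 (H=1 bit) and minimized at p=0 or p=1 (H=0).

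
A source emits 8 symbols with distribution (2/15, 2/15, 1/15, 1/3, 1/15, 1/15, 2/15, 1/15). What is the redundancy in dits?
0.0804 dits

Redundancy measures how far a source is from maximum entropy:
R = H_max - H(X)

Maximum entropy for 8 symbols: H_max = log_10(8) = 0.9031 dits
Actual entropy: H(X) = 0.8227 dits
Redundancy: R = 0.9031 - 0.8227 = 0.0804 dits

This redundancy represents potential for compression: the source could be compressed by 0.0804 dits per symbol.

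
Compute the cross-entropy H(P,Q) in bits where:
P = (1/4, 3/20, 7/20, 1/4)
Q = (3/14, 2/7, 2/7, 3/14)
2.0149 bits

Cross-entropy: H(P,Q) = -Σ p(x) log q(x)

Alternatively: H(P,Q) = H(P) + D_KL(P||Q)
H(P) = 1.9406 bits
D_KL(P||Q) = 0.0742 bits

H(P,Q) = 1.9406 + 0.0742 = 2.0149 bits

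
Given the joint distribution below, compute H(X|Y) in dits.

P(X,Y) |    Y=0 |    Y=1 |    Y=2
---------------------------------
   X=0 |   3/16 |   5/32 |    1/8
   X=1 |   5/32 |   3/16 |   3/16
0.2971 dits

Using the chain rule: H(X|Y) = H(X,Y) - H(Y)

First, compute H(X,Y) = 0.7738 dits

Marginal P(Y) = (11/32, 11/32, 5/16)
H(Y) = 0.4767 dits

H(X|Y) = H(X,Y) - H(Y) = 0.7738 - 0.4767 = 0.2971 dits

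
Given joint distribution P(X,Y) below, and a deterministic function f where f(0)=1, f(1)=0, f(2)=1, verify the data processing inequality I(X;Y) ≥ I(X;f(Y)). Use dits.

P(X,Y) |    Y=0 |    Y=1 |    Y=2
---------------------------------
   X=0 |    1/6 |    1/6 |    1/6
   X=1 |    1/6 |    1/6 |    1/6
I(X;Y) = 0.0000, I(X;f(Y)) = 0.0000, inequality holds: 0.0000 ≥ 0.0000

Data Processing Inequality: For any Markov chain X → Y → Z, we have I(X;Y) ≥ I(X;Z).

Here Z = f(Y) is a deterministic function of Y, forming X → Y → Z.

Original I(X;Y) = 0.0000 dits

After applying f:
P(X,Z) where Z=f(Y):
- P(X,Z=0) = P(X,Y=1)
- P(X,Z=1) = P(X,Y=0) + P(X,Y=2)

I(X;Z) = I(X;f(Y)) = 0.0000 dits

Verification: 0.0000 ≥ 0.0000 ✓

Information cannot be created by processing; the function f can only lose information about X.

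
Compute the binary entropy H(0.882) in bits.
0.5236 bits

The binary entropy function is:
H(p) = -p log(p) - (1-p) log(1-p)

H(0.882) = -0.882 × log_2(0.882) - 0.118 × log_2(0.118)
H(0.882) = 0.5236 bits

Note: Binary entropy is maximized at p=0.5 (H=1 bit) and minimized at p=0 or p=1 (H=0).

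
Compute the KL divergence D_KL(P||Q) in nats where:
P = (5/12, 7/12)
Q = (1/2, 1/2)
0.0140 nats

KL divergence: D_KL(P||Q) = Σ p(x) log(p(x)/q(x))

Computing term by term:
  x=0: 5/12 × log_e[(5/12)/(1/2)] = 5/12 × -0.1823 = -0.0760
  x=1: 7/12 × log_e[(7/12)/(1/2)] = 7/12 × 0.1542 = 0.0899

D_KL(P||Q) = 0.0140 nats

Note: KL divergence is always non-negative and equals 0 iff P = Q.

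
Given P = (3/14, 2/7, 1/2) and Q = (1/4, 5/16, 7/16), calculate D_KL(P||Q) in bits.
0.0117 bits

KL divergence: D_KL(P||Q) = Σ p(x) log(p(x)/q(x))

Computing term by term:
  x=0: 3/14 × log_2[(3/14)/(1/4)] = 3/14 × -0.2224 = -0.0477
  x=1: 2/7 × log_2[(2/7)/(5/16)] = 2/7 × -0.1293 = -0.0369
  x=2: 1/2 × log_2[(1/2)/(7/16)] = 1/2 × 0.1926 = 0.0963

D_KL(P||Q) = 0.0117 bits

Note: KL divergence is always non-negative and equals 0 iff P = Q.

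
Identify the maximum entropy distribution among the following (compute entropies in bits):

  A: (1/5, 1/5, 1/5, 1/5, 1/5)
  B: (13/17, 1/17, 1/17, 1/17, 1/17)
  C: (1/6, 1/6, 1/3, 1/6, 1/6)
A

For a discrete distribution over n outcomes, entropy is maximized by the uniform distribution.

Computing entropies:
H(A) = 2.3219 bits
H(B) = 1.2577 bits
H(C) = 2.2516 bits

The uniform distribution (where all probabilities equal 1/5) achieves the maximum entropy of log_2(5) = 2.3219 bits.

Distribution A has the highest entropy.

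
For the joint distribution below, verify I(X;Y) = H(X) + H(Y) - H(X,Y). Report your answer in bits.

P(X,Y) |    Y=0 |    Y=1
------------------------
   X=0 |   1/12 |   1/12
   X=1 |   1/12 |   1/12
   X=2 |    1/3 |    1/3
I(X;Y) = 0.0000 bits

Mutual information has multiple equivalent forms:
- I(X;Y) = H(X) - H(X|Y)
- I(X;Y) = H(Y) - H(Y|X)
- I(X;Y) = H(X) + H(Y) - H(X,Y)

Computing all quantities:
H(X) = 1.2516, H(Y) = 1.0000, H(X,Y) = 2.2516
H(X|Y) = 1.2516, H(Y|X) = 1.0000

Verification:
H(X) - H(X|Y) = 1.2516 - 1.2516 = 0.0000
H(Y) - H(Y|X) = 1.0000 - 1.0000 = 0.0000
H(X) + H(Y) - H(X,Y) = 1.2516 + 1.0000 - 2.2516 = 0.0000

All forms give I(X;Y) = 0.0000 bits. ✓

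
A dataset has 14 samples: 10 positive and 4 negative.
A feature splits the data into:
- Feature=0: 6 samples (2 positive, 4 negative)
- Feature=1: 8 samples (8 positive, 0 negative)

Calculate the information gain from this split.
0.4696 bits

Information Gain = H(Y) - H(Y|Feature)

Before split:
P(positive) = 10/14 = 0.7143
H(Y) = 0.8631 bits

After split:
Feature=0: H = 0.9183 bits (weight = 6/14)
Feature=1: H = 0.0000 bits (weight = 8/14)
H(Y|Feature) = (6/14)×0.9183 + (8/14)×0.0000 = 0.3936 bits

Information Gain = 0.8631 - 0.3936 = 0.4696 bits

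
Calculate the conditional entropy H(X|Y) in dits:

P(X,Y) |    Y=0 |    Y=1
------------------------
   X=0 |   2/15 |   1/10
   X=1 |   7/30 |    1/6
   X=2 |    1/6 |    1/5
0.4633 dits

Using the chain rule: H(X|Y) = H(X,Y) - H(Y)

First, compute H(X,Y) = 0.7633 dits

Marginal P(Y) = (8/15, 7/15)
H(Y) = 0.3001 dits

H(X|Y) = H(X,Y) - H(Y) = 0.7633 - 0.3001 = 0.4633 dits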